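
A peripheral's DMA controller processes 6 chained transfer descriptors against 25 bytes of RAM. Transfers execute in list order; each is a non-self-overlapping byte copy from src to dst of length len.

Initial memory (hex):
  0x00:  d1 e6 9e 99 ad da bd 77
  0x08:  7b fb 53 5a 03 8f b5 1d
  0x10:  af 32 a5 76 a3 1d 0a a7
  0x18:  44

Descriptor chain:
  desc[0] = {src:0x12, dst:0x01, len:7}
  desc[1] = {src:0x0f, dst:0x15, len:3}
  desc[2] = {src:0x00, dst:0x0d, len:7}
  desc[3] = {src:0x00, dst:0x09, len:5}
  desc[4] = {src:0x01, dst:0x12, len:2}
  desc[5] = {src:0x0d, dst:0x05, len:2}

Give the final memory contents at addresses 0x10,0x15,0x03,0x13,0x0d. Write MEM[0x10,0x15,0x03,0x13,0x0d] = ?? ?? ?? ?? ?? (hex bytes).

#0 dst[0x01+7] := {0xa5,0x76,0xa3,0x1d,0x0a,0xa7,0x44}
#1 dst[0x15+3] := {0x1d,0xaf,0x32}
#2 dst[0x0d+7] := {0xd1,0xa5,0x76,0xa3,0x1d,0x0a,0xa7}
#3 dst[0x09+5] := {0xd1,0xa5,0x76,0xa3,0x1d}
#4 dst[0x12+2] := {0xa5,0x76}
#5 dst[0x05+2] := {0x1d,0xa5}
query mem[0x10]=0xa3, mem[0x15]=0x1d, mem[0x03]=0xa3, mem[0x13]=0x76, mem[0x0d]=0x1d

MEM[0x10,0x15,0x03,0x13,0x0d] = a3 1d a3 76 1d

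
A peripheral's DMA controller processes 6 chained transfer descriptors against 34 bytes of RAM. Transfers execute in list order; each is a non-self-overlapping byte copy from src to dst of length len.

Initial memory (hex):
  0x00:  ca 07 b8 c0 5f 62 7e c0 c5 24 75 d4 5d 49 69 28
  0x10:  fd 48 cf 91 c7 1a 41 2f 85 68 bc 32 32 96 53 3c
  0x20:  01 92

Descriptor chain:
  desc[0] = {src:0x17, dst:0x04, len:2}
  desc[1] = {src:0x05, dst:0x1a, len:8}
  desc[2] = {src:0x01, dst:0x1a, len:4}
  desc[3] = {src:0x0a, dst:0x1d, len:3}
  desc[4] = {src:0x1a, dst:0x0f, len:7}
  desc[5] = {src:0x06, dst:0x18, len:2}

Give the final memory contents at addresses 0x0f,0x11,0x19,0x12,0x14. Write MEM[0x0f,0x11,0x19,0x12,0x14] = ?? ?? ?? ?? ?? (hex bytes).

[0] 0x17->0x04 len=2 : 2f 85
[1] 0x05->0x1a len=8 : 85 7e c0 c5 24 75 d4 5d
[2] 0x01->0x1a len=4 : 07 b8 c0 2f
[3] 0x0a->0x1d len=3 : 75 d4 5d
[4] 0x1a->0x0f len=7 : 07 b8 c0 75 d4 5d d4
[5] 0x06->0x18 len=2 : 7e c0
query mem[0x0f]=0x07, mem[0x11]=0xc0, mem[0x19]=0xc0, mem[0x12]=0x75, mem[0x14]=0x5d

MEM[0x0f,0x11,0x19,0x12,0x14] = 07 c0 c0 75 5d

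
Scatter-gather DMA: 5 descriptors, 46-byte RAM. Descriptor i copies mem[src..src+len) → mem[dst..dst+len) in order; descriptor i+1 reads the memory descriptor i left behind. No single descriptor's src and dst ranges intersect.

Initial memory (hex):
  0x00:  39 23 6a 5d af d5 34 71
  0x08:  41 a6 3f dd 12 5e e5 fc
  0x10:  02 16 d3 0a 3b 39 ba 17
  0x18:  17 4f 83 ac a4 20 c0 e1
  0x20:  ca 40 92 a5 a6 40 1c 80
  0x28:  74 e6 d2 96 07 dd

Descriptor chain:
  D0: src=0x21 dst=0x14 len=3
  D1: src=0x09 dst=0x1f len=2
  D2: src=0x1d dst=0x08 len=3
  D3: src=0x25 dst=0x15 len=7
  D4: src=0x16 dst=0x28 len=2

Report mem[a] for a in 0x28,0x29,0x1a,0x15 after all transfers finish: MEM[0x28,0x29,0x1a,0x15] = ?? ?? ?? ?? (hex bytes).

#0 dst[0x14+3] := {0x40,0x92,0xa5}
#1 dst[0x1f+2] := {0xa6,0x3f}
#2 dst[0x08+3] := {0x20,0xc0,0xa6}
#3 dst[0x15+7] := {0x40,0x1c,0x80,0x74,0xe6,0xd2,0x96}
#4 dst[0x28+2] := {0x1c,0x80}
query mem[0x28]=0x1c, mem[0x29]=0x80, mem[0x1a]=0xd2, mem[0x15]=0x40

MEM[0x28,0x29,0x1a,0x15] = 1c 80 d2 40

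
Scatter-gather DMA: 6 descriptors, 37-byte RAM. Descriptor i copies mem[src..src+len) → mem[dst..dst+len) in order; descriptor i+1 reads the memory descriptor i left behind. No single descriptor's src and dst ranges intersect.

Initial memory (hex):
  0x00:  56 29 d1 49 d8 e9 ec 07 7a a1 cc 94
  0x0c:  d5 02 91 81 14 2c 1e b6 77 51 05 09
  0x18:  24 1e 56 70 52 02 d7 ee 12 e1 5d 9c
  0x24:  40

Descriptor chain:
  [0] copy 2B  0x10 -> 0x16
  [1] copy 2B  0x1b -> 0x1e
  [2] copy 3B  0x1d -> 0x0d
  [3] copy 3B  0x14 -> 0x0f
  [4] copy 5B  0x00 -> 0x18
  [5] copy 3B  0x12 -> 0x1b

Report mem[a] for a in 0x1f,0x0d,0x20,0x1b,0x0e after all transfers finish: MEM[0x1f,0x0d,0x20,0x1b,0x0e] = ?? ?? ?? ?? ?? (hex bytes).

MEM[0x1f,0x0d,0x20,0x1b,0x0e] = 52 02 12 1e 70

#0 dst[0x16+2] := {0x14,0x2c}
#1 dst[0x1e+2] := {0x70,0x52}
#2 dst[0x0d+3] := {0x02,0x70,0x52}
#3 dst[0x0f+3] := {0x77,0x51,0x14}
#4 dst[0x18+5] := {0x56,0x29,0xd1,0x49,0xd8}
#5 dst[0x1b+3] := {0x1e,0xb6,0x77}
query mem[0x1f]=0x52, mem[0x0d]=0x02, mem[0x20]=0x12, mem[0x1b]=0x1e, mem[0x0e]=0x70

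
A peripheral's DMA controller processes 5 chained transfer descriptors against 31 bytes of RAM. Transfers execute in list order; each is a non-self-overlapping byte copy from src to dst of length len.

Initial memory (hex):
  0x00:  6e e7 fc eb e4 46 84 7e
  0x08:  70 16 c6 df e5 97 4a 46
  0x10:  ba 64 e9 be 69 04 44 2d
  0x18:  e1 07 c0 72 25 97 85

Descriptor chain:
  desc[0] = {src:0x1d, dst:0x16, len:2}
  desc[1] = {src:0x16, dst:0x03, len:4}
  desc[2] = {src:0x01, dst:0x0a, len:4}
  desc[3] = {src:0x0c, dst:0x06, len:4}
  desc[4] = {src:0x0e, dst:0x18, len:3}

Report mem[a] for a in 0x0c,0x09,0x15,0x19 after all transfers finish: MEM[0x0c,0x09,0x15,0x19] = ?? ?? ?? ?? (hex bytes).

[0] 0x1d->0x16 len=2 : 97 85
[1] 0x16->0x03 len=4 : 97 85 e1 07
[2] 0x01->0x0a len=4 : e7 fc 97 85
[3] 0x0c->0x06 len=4 : 97 85 4a 46
[4] 0x0e->0x18 len=3 : 4a 46 ba
query mem[0x0c]=0x97, mem[0x09]=0x46, mem[0x15]=0x04, mem[0x19]=0x46

MEM[0x0c,0x09,0x15,0x19] = 97 46 04 46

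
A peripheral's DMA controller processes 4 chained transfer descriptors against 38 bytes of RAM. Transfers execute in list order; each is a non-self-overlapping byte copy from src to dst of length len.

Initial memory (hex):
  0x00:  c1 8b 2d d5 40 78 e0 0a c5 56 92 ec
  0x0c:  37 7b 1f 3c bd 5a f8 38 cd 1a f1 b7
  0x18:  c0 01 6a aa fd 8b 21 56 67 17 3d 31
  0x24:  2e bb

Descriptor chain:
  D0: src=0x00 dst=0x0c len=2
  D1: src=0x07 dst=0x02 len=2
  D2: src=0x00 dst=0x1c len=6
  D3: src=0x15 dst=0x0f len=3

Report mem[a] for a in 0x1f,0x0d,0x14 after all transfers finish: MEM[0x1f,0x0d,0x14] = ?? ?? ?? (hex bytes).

MEM[0x1f,0x0d,0x14] = c5 8b cd

  after D0: wrote 2B at 0x0c = c18b
  after D1: wrote 2B at 0x02 = 0ac5
  after D2: wrote 6B at 0x1c = c18b0ac54078
  after D3: wrote 3B at 0x0f = 1af1b7
query mem[0x1f]=0xc5, mem[0x0d]=0x8b, mem[0x14]=0xcd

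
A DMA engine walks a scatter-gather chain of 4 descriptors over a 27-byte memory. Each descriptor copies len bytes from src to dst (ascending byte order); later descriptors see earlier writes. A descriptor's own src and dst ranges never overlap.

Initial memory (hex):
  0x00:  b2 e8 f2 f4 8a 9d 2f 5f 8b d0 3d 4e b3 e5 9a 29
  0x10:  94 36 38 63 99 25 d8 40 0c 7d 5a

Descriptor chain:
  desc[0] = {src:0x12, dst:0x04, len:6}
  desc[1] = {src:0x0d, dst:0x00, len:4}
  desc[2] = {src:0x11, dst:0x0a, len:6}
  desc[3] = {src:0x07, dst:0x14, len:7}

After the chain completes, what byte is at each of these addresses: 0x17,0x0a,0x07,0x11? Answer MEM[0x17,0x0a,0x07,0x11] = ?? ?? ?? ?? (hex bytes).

D0: mem[0x04..0x09] <- [38 63 99 25 d8 40]
D1: mem[0x00..0x03] <- [e5 9a 29 94]
D2: mem[0x0a..0x0f] <- [36 38 63 99 25 d8]
D3: mem[0x14..0x1a] <- [25 d8 40 36 38 63 99]
query mem[0x17]=0x36, mem[0x0a]=0x36, mem[0x07]=0x25, mem[0x11]=0x36

MEM[0x17,0x0a,0x07,0x11] = 36 36 25 36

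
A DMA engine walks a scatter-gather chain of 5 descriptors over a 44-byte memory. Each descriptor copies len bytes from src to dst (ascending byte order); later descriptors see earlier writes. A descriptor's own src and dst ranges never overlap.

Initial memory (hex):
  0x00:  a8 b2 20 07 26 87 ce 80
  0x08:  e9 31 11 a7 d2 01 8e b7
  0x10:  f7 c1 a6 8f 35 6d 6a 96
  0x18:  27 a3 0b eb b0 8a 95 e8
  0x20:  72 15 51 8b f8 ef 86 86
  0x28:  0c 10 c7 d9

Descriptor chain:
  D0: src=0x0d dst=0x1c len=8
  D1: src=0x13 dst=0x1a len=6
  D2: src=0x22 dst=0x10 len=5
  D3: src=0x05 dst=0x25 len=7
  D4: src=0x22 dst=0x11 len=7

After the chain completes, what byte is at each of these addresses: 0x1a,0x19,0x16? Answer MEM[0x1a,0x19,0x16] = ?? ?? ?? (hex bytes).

#0 dst[0x1c+8] := {0x01,0x8e,0xb7,0xf7,0xc1,0xa6,0x8f,0x35}
#1 dst[0x1a+6] := {0x8f,0x35,0x6d,0x6a,0x96,0x27}
#2 dst[0x10+5] := {0x8f,0x35,0xf8,0xef,0x86}
#3 dst[0x25+7] := {0x87,0xce,0x80,0xe9,0x31,0x11,0xa7}
#4 dst[0x11+7] := {0x8f,0x35,0xf8,0x87,0xce,0x80,0xe9}
query mem[0x1a]=0x8f, mem[0x19]=0xa3, mem[0x16]=0x80

MEM[0x1a,0x19,0x16] = 8f a3 80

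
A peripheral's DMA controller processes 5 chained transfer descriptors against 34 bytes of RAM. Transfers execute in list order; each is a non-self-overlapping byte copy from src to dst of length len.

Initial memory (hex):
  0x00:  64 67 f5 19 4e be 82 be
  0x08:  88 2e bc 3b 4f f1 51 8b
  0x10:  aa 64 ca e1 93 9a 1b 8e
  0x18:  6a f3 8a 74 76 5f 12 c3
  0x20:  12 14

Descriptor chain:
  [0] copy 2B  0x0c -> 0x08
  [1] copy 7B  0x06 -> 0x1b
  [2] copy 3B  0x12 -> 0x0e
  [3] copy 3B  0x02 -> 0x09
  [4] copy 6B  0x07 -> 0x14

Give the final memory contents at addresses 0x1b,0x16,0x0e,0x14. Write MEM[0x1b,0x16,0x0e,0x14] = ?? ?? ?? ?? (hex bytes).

[0] 0x0c->0x08 len=2 : 4f f1
[1] 0x06->0x1b len=7 : 82 be 4f f1 bc 3b 4f
[2] 0x12->0x0e len=3 : ca e1 93
[3] 0x02->0x09 len=3 : f5 19 4e
[4] 0x07->0x14 len=6 : be 4f f5 19 4e 4f
query mem[0x1b]=0x82, mem[0x16]=0xf5, mem[0x0e]=0xca, mem[0x14]=0xbe

MEM[0x1b,0x16,0x0e,0x14] = 82 f5 ca be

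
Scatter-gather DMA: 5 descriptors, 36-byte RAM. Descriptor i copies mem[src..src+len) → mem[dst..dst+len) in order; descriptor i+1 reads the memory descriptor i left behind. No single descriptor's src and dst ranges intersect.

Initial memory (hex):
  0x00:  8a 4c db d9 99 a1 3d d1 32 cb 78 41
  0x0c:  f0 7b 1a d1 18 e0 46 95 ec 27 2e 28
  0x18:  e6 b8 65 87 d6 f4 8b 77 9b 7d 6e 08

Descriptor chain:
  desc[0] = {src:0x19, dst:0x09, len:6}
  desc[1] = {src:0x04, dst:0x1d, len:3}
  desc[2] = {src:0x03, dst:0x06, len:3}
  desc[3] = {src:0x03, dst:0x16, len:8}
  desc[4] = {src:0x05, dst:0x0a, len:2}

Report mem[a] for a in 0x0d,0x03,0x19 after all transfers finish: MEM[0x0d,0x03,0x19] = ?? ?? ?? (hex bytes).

#0 dst[0x09+6] := {0xb8,0x65,0x87,0xd6,0xf4,0x8b}
#1 dst[0x1d+3] := {0x99,0xa1,0x3d}
#2 dst[0x06+3] := {0xd9,0x99,0xa1}
#3 dst[0x16+8] := {0xd9,0x99,0xa1,0xd9,0x99,0xa1,0xb8,0x65}
#4 dst[0x0a+2] := {0xa1,0xd9}
query mem[0x0d]=0xf4, mem[0x03]=0xd9, mem[0x19]=0xd9

MEM[0x0d,0x03,0x19] = f4 d9 d9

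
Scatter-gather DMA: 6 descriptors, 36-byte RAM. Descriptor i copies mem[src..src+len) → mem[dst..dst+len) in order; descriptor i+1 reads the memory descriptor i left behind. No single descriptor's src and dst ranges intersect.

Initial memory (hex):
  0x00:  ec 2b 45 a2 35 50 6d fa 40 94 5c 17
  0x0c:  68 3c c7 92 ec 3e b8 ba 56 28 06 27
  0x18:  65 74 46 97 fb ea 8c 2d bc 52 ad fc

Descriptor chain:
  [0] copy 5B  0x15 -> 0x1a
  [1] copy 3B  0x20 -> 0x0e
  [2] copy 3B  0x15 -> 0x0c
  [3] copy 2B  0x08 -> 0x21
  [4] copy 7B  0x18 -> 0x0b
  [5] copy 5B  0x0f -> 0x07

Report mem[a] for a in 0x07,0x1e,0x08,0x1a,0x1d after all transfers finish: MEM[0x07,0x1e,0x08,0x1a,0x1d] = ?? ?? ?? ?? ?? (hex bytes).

MEM[0x07,0x1e,0x08,0x1a,0x1d] = 27 74 65 28 65

  after D0: wrote 5B at 0x1a = 2806276574
  after D1: wrote 3B at 0x0e = bc52ad
  after D2: wrote 3B at 0x0c = 280627
  after D3: wrote 2B at 0x21 = 4094
  after D4: wrote 7B at 0x0b = 65742806276574
  after D5: wrote 5B at 0x07 = 276574b8ba
query mem[0x07]=0x27, mem[0x1e]=0x74, mem[0x08]=0x65, mem[0x1a]=0x28, mem[0x1d]=0x65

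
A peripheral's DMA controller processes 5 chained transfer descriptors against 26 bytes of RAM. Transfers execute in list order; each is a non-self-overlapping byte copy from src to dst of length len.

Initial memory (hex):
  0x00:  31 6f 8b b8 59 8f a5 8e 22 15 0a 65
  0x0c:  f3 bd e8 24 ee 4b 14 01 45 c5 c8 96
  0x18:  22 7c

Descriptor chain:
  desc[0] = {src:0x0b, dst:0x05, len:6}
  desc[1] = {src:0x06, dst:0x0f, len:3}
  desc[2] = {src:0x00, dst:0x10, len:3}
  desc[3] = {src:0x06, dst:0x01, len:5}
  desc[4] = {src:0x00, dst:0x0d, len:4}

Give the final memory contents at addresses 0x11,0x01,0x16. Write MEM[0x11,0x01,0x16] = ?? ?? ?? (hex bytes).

[0] 0x0b->0x05 len=6 : 65 f3 bd e8 24 ee
[1] 0x06->0x0f len=3 : f3 bd e8
[2] 0x00->0x10 len=3 : 31 6f 8b
[3] 0x06->0x01 len=5 : f3 bd e8 24 ee
[4] 0x00->0x0d len=4 : 31 f3 bd e8
query mem[0x11]=0x6f, mem[0x01]=0xf3, mem[0x16]=0xc8

MEM[0x11,0x01,0x16] = 6f f3 c8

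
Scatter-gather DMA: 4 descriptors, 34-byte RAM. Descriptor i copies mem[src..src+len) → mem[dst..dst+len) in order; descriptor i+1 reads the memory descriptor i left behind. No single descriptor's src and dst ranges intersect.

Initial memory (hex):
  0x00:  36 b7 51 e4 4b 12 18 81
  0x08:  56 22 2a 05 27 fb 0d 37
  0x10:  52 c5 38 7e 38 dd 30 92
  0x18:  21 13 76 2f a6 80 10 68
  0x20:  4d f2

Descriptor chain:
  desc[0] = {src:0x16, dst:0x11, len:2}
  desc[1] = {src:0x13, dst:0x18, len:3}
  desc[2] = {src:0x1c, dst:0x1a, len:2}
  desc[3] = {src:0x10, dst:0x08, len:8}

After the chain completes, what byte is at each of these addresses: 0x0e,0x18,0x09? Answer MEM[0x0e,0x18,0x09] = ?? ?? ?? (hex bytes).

D0: mem[0x11..0x12] <- [30 92]
D1: mem[0x18..0x1a] <- [7e 38 dd]
D2: mem[0x1a..0x1b] <- [a6 80]
D3: mem[0x08..0x0f] <- [52 30 92 7e 38 dd 30 92]
query mem[0x0e]=0x30, mem[0x18]=0x7e, mem[0x09]=0x30

MEM[0x0e,0x18,0x09] = 30 7e 30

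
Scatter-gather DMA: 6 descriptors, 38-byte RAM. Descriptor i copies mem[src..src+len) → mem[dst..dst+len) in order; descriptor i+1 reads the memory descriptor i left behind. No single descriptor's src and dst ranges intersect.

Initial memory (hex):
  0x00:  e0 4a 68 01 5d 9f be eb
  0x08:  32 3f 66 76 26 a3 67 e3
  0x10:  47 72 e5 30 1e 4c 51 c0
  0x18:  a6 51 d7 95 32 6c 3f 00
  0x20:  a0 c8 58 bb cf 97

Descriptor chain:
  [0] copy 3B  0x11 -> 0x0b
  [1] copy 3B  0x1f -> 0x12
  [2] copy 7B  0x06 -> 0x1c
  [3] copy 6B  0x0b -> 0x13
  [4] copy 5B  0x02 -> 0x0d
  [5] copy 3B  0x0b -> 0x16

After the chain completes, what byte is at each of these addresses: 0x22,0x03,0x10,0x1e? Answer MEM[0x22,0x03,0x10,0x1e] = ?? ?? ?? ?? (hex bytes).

[0] 0x11->0x0b len=3 : 72 e5 30
[1] 0x1f->0x12 len=3 : 00 a0 c8
[2] 0x06->0x1c len=7 : be eb 32 3f 66 72 e5
[3] 0x0b->0x13 len=6 : 72 e5 30 67 e3 47
[4] 0x02->0x0d len=5 : 68 01 5d 9f be
[5] 0x0b->0x16 len=3 : 72 e5 68
query mem[0x22]=0xe5, mem[0x03]=0x01, mem[0x10]=0x9f, mem[0x1e]=0x32

MEM[0x22,0x03,0x10,0x1e] = e5 01 9f 32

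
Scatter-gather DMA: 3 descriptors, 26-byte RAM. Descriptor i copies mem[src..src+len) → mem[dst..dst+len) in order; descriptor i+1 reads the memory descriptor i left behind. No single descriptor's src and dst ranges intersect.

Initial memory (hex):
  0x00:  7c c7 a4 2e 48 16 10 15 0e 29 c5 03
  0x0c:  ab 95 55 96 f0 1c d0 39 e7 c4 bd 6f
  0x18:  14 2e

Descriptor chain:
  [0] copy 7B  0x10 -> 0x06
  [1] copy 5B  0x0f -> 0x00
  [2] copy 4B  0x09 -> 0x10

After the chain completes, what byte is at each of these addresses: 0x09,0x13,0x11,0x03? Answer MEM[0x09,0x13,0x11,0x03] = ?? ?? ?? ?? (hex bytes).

D0: mem[0x06..0x0c] <- [f0 1c d0 39 e7 c4 bd]
D1: mem[0x00..0x04] <- [96 f0 1c d0 39]
D2: mem[0x10..0x13] <- [39 e7 c4 bd]
query mem[0x09]=0x39, mem[0x13]=0xbd, mem[0x11]=0xe7, mem[0x03]=0xd0

MEM[0x09,0x13,0x11,0x03] = 39 bd e7 d0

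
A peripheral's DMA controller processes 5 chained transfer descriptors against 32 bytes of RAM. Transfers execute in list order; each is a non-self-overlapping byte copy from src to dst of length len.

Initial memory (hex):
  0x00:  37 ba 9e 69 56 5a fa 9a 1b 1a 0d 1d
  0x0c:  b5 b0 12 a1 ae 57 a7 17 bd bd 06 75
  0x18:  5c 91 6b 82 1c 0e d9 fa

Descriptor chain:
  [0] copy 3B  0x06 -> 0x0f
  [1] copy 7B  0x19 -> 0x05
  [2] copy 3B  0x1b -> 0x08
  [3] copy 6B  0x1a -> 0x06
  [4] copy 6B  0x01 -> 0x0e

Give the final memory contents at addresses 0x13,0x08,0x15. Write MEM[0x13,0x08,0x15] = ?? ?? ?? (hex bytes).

MEM[0x13,0x08,0x15] = 6b 1c bd

[0] 0x06->0x0f len=3 : fa 9a 1b
[1] 0x19->0x05 len=7 : 91 6b 82 1c 0e d9 fa
[2] 0x1b->0x08 len=3 : 82 1c 0e
[3] 0x1a->0x06 len=6 : 6b 82 1c 0e d9 fa
[4] 0x01->0x0e len=6 : ba 9e 69 56 91 6b
query mem[0x13]=0x6b, mem[0x08]=0x1c, mem[0x15]=0xbd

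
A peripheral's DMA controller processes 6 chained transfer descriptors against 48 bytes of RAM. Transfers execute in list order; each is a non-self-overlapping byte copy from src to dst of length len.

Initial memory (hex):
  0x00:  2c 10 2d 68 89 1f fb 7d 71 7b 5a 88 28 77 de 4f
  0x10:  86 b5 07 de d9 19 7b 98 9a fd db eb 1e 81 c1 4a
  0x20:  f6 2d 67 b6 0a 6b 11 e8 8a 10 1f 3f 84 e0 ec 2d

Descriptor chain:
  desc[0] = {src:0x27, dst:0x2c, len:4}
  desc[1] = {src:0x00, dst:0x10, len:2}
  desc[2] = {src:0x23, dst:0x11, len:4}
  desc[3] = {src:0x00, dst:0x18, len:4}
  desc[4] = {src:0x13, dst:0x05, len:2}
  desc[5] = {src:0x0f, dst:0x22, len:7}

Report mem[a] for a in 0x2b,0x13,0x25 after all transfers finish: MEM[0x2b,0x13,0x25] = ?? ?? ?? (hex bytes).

MEM[0x2b,0x13,0x25] = 3f 6b 0a

  after D0: wrote 4B at 0x2c = e88a101f
  after D1: wrote 2B at 0x10 = 2c10
  after D2: wrote 4B at 0x11 = b60a6b11
  after D3: wrote 4B at 0x18 = 2c102d68
  after D4: wrote 2B at 0x05 = 6b11
  after D5: wrote 7B at 0x22 = 4f2cb60a6b1119
query mem[0x2b]=0x3f, mem[0x13]=0x6b, mem[0x25]=0x0a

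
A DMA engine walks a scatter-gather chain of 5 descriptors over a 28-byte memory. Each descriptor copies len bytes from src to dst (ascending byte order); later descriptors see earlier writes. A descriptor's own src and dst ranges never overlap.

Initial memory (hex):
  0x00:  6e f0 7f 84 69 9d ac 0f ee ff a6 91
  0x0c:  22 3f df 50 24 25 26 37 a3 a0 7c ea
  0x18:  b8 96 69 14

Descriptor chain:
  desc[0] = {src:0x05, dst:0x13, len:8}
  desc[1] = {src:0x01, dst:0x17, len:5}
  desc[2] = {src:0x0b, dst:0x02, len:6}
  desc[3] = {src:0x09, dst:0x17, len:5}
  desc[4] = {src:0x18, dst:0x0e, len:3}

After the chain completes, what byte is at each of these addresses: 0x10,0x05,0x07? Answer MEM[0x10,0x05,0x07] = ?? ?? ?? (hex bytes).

#0 dst[0x13+8] := {0x9d,0xac,0x0f,0xee,0xff,0xa6,0x91,0x22}
#1 dst[0x17+5] := {0xf0,0x7f,0x84,0x69,0x9d}
#2 dst[0x02+6] := {0x91,0x22,0x3f,0xdf,0x50,0x24}
#3 dst[0x17+5] := {0xff,0xa6,0x91,0x22,0x3f}
#4 dst[0x0e+3] := {0xa6,0x91,0x22}
query mem[0x10]=0x22, mem[0x05]=0xdf, mem[0x07]=0x24

MEM[0x10,0x05,0x07] = 22 df 24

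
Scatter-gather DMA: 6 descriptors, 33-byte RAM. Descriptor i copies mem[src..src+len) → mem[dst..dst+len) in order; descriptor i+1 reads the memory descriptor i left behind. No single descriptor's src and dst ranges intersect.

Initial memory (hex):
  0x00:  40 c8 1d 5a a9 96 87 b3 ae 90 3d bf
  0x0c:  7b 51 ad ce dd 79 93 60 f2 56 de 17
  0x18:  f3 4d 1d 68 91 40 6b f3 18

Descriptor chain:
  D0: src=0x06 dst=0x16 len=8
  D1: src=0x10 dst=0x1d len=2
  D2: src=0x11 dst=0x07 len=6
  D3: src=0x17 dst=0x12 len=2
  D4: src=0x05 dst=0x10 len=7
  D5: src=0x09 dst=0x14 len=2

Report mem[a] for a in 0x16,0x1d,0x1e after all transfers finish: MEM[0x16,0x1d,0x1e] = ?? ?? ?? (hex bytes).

  after D0: wrote 8B at 0x16 = 87b3ae903dbf7b51
  after D1: wrote 2B at 0x1d = dd79
  after D2: wrote 6B at 0x07 = 799360f25687
  after D3: wrote 2B at 0x12 = b3ae
  after D4: wrote 7B at 0x10 = 9687799360f256
  after D5: wrote 2B at 0x14 = 60f2
query mem[0x16]=0x56, mem[0x1d]=0xdd, mem[0x1e]=0x79

MEM[0x16,0x1d,0x1e] = 56 dd 79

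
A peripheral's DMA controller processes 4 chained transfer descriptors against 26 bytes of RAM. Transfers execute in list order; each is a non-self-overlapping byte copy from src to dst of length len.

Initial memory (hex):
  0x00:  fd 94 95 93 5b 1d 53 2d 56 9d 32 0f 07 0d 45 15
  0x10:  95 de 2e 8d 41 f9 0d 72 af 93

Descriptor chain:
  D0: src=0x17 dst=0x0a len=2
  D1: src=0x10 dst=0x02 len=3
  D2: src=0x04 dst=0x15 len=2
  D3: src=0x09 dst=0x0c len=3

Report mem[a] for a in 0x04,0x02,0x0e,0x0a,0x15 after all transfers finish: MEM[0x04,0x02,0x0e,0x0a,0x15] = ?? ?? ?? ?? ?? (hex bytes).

MEM[0x04,0x02,0x0e,0x0a,0x15] = 2e 95 af 72 2e

[0] 0x17->0x0a len=2 : 72 af
[1] 0x10->0x02 len=3 : 95 de 2e
[2] 0x04->0x15 len=2 : 2e 1d
[3] 0x09->0x0c len=3 : 9d 72 af
query mem[0x04]=0x2e, mem[0x02]=0x95, mem[0x0e]=0xaf, mem[0x0a]=0x72, mem[0x15]=0x2e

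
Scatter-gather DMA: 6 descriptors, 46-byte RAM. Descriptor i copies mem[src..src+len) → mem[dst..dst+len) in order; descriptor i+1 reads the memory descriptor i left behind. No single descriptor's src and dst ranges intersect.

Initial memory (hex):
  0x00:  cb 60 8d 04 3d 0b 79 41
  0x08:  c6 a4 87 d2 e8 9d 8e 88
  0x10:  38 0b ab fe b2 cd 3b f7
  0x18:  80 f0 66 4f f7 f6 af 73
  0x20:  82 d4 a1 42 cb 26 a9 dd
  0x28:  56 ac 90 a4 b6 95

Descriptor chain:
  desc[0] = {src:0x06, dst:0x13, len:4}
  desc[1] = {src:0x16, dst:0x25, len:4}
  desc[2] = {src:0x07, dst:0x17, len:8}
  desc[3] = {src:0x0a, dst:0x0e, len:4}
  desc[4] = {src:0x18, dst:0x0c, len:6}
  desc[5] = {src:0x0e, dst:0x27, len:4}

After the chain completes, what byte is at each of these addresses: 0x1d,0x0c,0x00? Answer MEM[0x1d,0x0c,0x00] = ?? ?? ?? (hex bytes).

[0] 0x06->0x13 len=4 : 79 41 c6 a4
[1] 0x16->0x25 len=4 : a4 f7 80 f0
[2] 0x07->0x17 len=8 : 41 c6 a4 87 d2 e8 9d 8e
[3] 0x0a->0x0e len=4 : 87 d2 e8 9d
[4] 0x18->0x0c len=6 : c6 a4 87 d2 e8 9d
[5] 0x0e->0x27 len=4 : 87 d2 e8 9d
query mem[0x1d]=0x9d, mem[0x0c]=0xc6, mem[0x00]=0xcb

MEM[0x1d,0x0c,0x00] = 9d c6 cb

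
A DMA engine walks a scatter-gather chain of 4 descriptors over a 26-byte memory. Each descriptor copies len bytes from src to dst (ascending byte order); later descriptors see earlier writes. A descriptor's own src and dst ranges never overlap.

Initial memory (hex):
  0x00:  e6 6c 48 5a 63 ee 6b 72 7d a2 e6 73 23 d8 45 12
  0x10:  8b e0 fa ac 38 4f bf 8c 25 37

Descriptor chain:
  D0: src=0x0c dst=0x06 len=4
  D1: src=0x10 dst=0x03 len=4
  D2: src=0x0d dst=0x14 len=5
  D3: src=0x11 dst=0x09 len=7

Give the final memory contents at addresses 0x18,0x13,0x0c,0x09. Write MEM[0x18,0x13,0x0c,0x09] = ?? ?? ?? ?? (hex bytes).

MEM[0x18,0x13,0x0c,0x09] = e0 ac d8 e0

#0 dst[0x06+4] := {0x23,0xd8,0x45,0x12}
#1 dst[0x03+4] := {0x8b,0xe0,0xfa,0xac}
#2 dst[0x14+5] := {0xd8,0x45,0x12,0x8b,0xe0}
#3 dst[0x09+7] := {0xe0,0xfa,0xac,0xd8,0x45,0x12,0x8b}
query mem[0x18]=0xe0, mem[0x13]=0xac, mem[0x0c]=0xd8, mem[0x09]=0xe0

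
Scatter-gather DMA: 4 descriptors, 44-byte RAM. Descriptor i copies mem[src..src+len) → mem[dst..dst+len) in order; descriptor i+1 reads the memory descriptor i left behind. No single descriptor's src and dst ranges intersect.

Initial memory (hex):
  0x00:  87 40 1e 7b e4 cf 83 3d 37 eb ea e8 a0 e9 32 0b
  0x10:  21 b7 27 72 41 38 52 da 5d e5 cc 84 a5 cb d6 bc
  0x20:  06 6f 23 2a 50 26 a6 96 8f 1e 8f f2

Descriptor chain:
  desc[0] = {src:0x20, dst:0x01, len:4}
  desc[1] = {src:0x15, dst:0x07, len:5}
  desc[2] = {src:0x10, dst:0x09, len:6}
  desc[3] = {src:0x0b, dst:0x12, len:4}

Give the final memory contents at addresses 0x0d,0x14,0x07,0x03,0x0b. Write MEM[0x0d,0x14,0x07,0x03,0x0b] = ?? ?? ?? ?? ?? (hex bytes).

[0] 0x20->0x01 len=4 : 06 6f 23 2a
[1] 0x15->0x07 len=5 : 38 52 da 5d e5
[2] 0x10->0x09 len=6 : 21 b7 27 72 41 38
[3] 0x0b->0x12 len=4 : 27 72 41 38
query mem[0x0d]=0x41, mem[0x14]=0x41, mem[0x07]=0x38, mem[0x03]=0x23, mem[0x0b]=0x27

MEM[0x0d,0x14,0x07,0x03,0x0b] = 41 41 38 23 27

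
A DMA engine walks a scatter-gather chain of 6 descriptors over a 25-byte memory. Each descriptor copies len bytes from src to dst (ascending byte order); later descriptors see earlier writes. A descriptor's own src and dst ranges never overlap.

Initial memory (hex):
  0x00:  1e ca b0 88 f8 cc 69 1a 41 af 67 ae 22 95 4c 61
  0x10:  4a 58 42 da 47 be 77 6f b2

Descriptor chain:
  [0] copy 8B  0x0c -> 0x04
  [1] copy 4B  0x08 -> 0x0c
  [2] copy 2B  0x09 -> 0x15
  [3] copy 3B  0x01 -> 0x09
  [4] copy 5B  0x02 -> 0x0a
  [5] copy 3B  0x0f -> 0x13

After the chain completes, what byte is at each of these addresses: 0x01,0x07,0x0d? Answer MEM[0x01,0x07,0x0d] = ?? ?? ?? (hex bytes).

[0] 0x0c->0x04 len=8 : 22 95 4c 61 4a 58 42 da
[1] 0x08->0x0c len=4 : 4a 58 42 da
[2] 0x09->0x15 len=2 : 58 42
[3] 0x01->0x09 len=3 : ca b0 88
[4] 0x02->0x0a len=5 : b0 88 22 95 4c
[5] 0x0f->0x13 len=3 : da 4a 58
query mem[0x01]=0xca, mem[0x07]=0x61, mem[0x0d]=0x95

MEM[0x01,0x07,0x0d] = ca 61 95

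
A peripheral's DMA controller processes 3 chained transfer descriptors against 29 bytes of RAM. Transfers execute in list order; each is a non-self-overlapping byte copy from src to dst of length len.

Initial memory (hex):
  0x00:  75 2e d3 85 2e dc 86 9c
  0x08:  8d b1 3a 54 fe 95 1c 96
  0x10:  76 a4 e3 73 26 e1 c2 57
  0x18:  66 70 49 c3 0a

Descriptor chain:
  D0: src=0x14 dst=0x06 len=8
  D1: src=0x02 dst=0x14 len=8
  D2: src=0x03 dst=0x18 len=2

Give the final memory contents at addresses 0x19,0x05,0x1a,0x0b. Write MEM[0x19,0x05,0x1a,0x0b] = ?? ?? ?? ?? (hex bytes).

MEM[0x19,0x05,0x1a,0x0b] = 2e dc c2 70

#0 dst[0x06+8] := {0x26,0xe1,0xc2,0x57,0x66,0x70,0x49,0xc3}
#1 dst[0x14+8] := {0xd3,0x85,0x2e,0xdc,0x26,0xe1,0xc2,0x57}
#2 dst[0x18+2] := {0x85,0x2e}
query mem[0x19]=0x2e, mem[0x05]=0xdc, mem[0x1a]=0xc2, mem[0x0b]=0x70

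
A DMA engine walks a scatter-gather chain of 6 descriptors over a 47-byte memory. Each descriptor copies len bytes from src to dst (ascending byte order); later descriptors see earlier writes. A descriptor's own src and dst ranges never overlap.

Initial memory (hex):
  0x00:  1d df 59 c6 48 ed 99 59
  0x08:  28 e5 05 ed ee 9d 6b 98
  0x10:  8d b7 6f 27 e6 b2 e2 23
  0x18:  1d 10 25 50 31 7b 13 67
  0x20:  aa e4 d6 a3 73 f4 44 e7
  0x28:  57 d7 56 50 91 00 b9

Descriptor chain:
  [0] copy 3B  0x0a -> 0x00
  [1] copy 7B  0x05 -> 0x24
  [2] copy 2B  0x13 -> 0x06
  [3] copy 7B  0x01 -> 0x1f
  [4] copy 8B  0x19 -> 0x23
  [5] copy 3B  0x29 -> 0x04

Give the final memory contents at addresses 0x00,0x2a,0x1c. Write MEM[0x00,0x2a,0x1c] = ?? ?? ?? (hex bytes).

MEM[0x00,0x2a,0x1c] = 05 ee 31

#0 dst[0x00+3] := {0x05,0xed,0xee}
#1 dst[0x24+7] := {0xed,0x99,0x59,0x28,0xe5,0x05,0xed}
#2 dst[0x06+2] := {0x27,0xe6}
#3 dst[0x1f+7] := {0xed,0xee,0xc6,0x48,0xed,0x27,0xe6}
#4 dst[0x23+8] := {0x10,0x25,0x50,0x31,0x7b,0x13,0xed,0xee}
#5 dst[0x04+3] := {0xed,0xee,0x50}
query mem[0x00]=0x05, mem[0x2a]=0xee, mem[0x1c]=0x31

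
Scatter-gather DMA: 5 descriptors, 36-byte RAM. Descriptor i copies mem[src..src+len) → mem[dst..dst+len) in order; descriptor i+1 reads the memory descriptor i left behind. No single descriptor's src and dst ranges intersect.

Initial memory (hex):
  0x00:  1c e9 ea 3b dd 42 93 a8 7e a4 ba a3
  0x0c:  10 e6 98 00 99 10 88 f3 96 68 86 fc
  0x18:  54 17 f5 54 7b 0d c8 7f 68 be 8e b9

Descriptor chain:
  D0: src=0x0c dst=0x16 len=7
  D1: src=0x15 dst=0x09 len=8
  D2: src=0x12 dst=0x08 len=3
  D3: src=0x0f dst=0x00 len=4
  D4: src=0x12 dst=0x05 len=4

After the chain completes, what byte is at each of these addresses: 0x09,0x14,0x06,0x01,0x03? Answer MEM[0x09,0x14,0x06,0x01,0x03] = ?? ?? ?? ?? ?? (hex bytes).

D0: mem[0x16..0x1c] <- [10 e6 98 00 99 10 88]
D1: mem[0x09..0x10] <- [68 10 e6 98 00 99 10 88]
D2: mem[0x08..0x0a] <- [88 f3 96]
D3: mem[0x00..0x03] <- [10 88 10 88]
D4: mem[0x05..0x08] <- [88 f3 96 68]
query mem[0x09]=0xf3, mem[0x14]=0x96, mem[0x06]=0xf3, mem[0x01]=0x88, mem[0x03]=0x88

MEM[0x09,0x14,0x06,0x01,0x03] = f3 96 f3 88 88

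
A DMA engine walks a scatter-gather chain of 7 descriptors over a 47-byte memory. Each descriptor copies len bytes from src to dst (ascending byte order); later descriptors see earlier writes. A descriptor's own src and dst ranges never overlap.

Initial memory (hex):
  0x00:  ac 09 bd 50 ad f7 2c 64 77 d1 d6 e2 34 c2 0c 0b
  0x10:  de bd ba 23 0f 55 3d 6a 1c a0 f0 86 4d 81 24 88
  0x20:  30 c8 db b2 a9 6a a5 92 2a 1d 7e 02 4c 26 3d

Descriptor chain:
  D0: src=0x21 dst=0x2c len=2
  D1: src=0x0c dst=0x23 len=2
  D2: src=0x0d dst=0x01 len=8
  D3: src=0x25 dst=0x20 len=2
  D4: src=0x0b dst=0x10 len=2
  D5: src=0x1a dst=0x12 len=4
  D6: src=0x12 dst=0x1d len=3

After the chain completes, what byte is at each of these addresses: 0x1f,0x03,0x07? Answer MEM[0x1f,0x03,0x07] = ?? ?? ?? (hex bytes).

[0] 0x21->0x2c len=2 : c8 db
[1] 0x0c->0x23 len=2 : 34 c2
[2] 0x0d->0x01 len=8 : c2 0c 0b de bd ba 23 0f
[3] 0x25->0x20 len=2 : 6a a5
[4] 0x0b->0x10 len=2 : e2 34
[5] 0x1a->0x12 len=4 : f0 86 4d 81
[6] 0x12->0x1d len=3 : f0 86 4d
query mem[0x1f]=0x4d, mem[0x03]=0x0b, mem[0x07]=0x23

MEM[0x1f,0x03,0x07] = 4d 0b 23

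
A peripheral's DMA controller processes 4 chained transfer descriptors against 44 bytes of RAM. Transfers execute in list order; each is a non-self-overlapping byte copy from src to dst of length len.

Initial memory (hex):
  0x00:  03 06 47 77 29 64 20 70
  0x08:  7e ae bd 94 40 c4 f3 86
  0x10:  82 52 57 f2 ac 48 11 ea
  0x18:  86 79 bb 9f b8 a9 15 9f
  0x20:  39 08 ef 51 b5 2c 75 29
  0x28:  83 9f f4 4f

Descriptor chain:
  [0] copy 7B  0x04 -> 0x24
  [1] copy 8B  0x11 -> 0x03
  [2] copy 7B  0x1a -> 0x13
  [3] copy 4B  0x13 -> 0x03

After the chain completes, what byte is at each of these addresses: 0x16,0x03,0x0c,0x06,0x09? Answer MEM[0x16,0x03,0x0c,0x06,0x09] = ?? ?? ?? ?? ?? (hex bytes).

  after D0: wrote 7B at 0x24 = 296420707eaebd
  after D1: wrote 8B at 0x03 = 5257f2ac4811ea86
  after D2: wrote 7B at 0x13 = bb9fb8a9159f39
  after D3: wrote 4B at 0x03 = bb9fb8a9
query mem[0x16]=0xa9, mem[0x03]=0xbb, mem[0x0c]=0x40, mem[0x06]=0xa9, mem[0x09]=0xea

MEM[0x16,0x03,0x0c,0x06,0x09] = a9 bb 40 a9 ea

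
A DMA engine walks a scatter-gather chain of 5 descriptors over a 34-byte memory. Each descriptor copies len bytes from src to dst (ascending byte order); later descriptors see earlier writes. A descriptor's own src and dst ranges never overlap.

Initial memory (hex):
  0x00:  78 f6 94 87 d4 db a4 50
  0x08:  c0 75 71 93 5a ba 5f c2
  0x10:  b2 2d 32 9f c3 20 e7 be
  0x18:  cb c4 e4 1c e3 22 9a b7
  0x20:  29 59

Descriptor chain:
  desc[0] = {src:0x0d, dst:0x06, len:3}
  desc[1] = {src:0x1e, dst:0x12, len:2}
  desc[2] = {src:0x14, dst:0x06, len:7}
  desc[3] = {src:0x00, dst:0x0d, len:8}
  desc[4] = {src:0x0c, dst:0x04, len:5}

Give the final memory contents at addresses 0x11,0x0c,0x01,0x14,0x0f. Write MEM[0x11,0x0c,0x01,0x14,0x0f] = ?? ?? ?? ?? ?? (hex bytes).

  after D0: wrote 3B at 0x06 = ba5fc2
  after D1: wrote 2B at 0x12 = 9ab7
  after D2: wrote 7B at 0x06 = c320e7becbc4e4
  after D3: wrote 8B at 0x0d = 78f69487d4dbc320
  after D4: wrote 5B at 0x04 = e478f69487
query mem[0x11]=0xd4, mem[0x0c]=0xe4, mem[0x01]=0xf6, mem[0x14]=0x20, mem[0x0f]=0x94

MEM[0x11,0x0c,0x01,0x14,0x0f] = d4 e4 f6 20 94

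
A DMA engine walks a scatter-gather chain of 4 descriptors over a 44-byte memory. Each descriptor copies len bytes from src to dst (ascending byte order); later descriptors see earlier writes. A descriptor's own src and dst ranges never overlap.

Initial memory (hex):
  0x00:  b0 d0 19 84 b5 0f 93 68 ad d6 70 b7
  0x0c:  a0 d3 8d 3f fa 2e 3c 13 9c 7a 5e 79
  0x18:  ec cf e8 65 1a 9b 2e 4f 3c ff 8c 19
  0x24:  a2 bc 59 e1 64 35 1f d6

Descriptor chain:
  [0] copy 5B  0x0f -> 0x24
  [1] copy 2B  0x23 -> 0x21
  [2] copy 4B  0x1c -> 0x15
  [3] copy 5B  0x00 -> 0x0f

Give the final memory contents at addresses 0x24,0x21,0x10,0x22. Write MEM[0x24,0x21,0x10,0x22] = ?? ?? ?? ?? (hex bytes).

#0 dst[0x24+5] := {0x3f,0xfa,0x2e,0x3c,0x13}
#1 dst[0x21+2] := {0x19,0x3f}
#2 dst[0x15+4] := {0x1a,0x9b,0x2e,0x4f}
#3 dst[0x0f+5] := {0xb0,0xd0,0x19,0x84,0xb5}
query mem[0x24]=0x3f, mem[0x21]=0x19, mem[0x10]=0xd0, mem[0x22]=0x3f

MEM[0x24,0x21,0x10,0x22] = 3f 19 d0 3f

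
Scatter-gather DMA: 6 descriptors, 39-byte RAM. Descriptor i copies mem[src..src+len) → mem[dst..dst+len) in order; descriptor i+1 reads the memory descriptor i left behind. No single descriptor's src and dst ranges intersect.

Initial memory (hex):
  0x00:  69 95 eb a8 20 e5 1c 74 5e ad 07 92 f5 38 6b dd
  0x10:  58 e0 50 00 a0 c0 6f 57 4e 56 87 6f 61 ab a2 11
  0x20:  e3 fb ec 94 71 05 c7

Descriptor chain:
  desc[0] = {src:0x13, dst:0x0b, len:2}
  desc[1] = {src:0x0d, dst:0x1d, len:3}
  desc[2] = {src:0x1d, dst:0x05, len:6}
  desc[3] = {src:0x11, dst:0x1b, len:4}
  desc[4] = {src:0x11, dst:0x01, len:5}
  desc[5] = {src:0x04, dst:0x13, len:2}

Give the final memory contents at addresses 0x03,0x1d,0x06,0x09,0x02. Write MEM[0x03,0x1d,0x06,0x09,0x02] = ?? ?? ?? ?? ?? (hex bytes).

MEM[0x03,0x1d,0x06,0x09,0x02] = 00 00 6b fb 50

[0] 0x13->0x0b len=2 : 00 a0
[1] 0x0d->0x1d len=3 : 38 6b dd
[2] 0x1d->0x05 len=6 : 38 6b dd e3 fb ec
[3] 0x11->0x1b len=4 : e0 50 00 a0
[4] 0x11->0x01 len=5 : e0 50 00 a0 c0
[5] 0x04->0x13 len=2 : a0 c0
query mem[0x03]=0x00, mem[0x1d]=0x00, mem[0x06]=0x6b, mem[0x09]=0xfb, mem[0x02]=0x50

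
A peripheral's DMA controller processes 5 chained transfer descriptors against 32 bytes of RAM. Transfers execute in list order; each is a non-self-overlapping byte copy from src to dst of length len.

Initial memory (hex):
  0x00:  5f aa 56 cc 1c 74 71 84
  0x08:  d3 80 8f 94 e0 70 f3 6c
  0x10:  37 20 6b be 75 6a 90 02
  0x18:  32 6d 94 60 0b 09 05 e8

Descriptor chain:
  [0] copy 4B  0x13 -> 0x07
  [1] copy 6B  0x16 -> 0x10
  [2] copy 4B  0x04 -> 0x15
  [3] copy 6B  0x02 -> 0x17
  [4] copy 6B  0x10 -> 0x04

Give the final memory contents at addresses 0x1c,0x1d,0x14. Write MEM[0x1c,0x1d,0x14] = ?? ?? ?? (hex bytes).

[0] 0x13->0x07 len=4 : be 75 6a 90
[1] 0x16->0x10 len=6 : 90 02 32 6d 94 60
[2] 0x04->0x15 len=4 : 1c 74 71 be
[3] 0x02->0x17 len=6 : 56 cc 1c 74 71 be
[4] 0x10->0x04 len=6 : 90 02 32 6d 94 1c
query mem[0x1c]=0xbe, mem[0x1d]=0x09, mem[0x14]=0x94

MEM[0x1c,0x1d,0x14] = be 09 94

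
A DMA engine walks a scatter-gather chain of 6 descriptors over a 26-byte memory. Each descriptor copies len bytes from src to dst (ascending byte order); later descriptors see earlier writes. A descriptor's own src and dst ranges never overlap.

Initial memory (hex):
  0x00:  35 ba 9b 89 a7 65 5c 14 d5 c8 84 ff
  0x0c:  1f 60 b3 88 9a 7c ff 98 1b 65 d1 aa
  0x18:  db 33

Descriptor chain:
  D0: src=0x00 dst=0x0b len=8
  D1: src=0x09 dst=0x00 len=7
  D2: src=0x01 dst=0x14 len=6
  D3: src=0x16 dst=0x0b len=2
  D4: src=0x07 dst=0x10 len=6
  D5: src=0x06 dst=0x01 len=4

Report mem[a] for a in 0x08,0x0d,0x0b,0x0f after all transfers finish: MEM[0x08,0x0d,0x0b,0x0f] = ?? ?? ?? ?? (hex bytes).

MEM[0x08,0x0d,0x0b,0x0f] = d5 9b ba a7

[0] 0x00->0x0b len=8 : 35 ba 9b 89 a7 65 5c 14
[1] 0x09->0x00 len=7 : c8 84 35 ba 9b 89 a7
[2] 0x01->0x14 len=6 : 84 35 ba 9b 89 a7
[3] 0x16->0x0b len=2 : ba 9b
[4] 0x07->0x10 len=6 : 14 d5 c8 84 ba 9b
[5] 0x06->0x01 len=4 : a7 14 d5 c8
query mem[0x08]=0xd5, mem[0x0d]=0x9b, mem[0x0b]=0xba, mem[0x0f]=0xa7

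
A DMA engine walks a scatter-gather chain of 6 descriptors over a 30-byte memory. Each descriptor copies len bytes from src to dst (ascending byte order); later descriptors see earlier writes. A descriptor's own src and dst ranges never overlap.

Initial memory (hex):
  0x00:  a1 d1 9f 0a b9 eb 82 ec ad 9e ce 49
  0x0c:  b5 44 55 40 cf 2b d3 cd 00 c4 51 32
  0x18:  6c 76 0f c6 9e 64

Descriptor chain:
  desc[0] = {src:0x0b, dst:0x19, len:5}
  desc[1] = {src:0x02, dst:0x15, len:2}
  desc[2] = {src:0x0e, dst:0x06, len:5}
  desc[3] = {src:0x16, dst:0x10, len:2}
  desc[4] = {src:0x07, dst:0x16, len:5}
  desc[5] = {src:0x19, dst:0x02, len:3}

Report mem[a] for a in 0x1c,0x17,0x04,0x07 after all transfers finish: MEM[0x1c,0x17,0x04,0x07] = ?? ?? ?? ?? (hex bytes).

#0 dst[0x19+5] := {0x49,0xb5,0x44,0x55,0x40}
#1 dst[0x15+2] := {0x9f,0x0a}
#2 dst[0x06+5] := {0x55,0x40,0xcf,0x2b,0xd3}
#3 dst[0x10+2] := {0x0a,0x32}
#4 dst[0x16+5] := {0x40,0xcf,0x2b,0xd3,0x49}
#5 dst[0x02+3] := {0xd3,0x49,0x44}
query mem[0x1c]=0x55, mem[0x17]=0xcf, mem[0x04]=0x44, mem[0x07]=0x40

MEM[0x1c,0x17,0x04,0x07] = 55 cf 44 40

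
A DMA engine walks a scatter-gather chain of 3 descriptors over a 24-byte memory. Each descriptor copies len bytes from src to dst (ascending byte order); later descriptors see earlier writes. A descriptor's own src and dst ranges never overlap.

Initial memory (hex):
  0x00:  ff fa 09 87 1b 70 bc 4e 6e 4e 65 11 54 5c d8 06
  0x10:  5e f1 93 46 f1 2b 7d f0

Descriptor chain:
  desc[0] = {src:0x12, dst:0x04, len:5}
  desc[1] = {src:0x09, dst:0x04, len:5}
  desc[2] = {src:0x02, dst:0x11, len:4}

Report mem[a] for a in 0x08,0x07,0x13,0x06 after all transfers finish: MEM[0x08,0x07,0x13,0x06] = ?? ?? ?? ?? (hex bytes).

#0 dst[0x04+5] := {0x93,0x46,0xf1,0x2b,0x7d}
#1 dst[0x04+5] := {0x4e,0x65,0x11,0x54,0x5c}
#2 dst[0x11+4] := {0x09,0x87,0x4e,0x65}
query mem[0x08]=0x5c, mem[0x07]=0x54, mem[0x13]=0x4e, mem[0x06]=0x11

MEM[0x08,0x07,0x13,0x06] = 5c 54 4e 11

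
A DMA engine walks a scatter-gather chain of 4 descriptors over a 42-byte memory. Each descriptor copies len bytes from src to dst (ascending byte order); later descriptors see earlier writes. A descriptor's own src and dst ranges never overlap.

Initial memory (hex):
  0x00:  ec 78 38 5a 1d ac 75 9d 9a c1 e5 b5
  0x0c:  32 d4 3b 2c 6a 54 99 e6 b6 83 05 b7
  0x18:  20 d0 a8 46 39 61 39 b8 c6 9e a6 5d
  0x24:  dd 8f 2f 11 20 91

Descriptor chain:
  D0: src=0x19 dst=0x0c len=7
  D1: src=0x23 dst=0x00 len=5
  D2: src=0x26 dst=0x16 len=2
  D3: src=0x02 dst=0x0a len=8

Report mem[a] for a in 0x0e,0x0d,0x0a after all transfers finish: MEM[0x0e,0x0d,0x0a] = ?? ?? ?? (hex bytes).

MEM[0x0e,0x0d,0x0a] = 75 ac 8f

[0] 0x19->0x0c len=7 : d0 a8 46 39 61 39 b8
[1] 0x23->0x00 len=5 : 5d dd 8f 2f 11
[2] 0x26->0x16 len=2 : 2f 11
[3] 0x02->0x0a len=8 : 8f 2f 11 ac 75 9d 9a c1
query mem[0x0e]=0x75, mem[0x0d]=0xac, mem[0x0a]=0x8f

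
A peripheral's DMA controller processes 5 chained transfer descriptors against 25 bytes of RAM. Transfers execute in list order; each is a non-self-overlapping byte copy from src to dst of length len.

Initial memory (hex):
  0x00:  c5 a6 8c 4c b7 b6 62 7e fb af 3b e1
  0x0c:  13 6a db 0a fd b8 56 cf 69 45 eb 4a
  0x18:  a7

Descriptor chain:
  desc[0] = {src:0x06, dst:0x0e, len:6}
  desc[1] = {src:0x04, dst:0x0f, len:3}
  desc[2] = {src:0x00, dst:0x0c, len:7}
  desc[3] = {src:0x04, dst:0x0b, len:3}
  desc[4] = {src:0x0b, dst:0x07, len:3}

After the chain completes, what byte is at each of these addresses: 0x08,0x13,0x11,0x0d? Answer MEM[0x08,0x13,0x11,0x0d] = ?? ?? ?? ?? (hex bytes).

MEM[0x08,0x13,0x11,0x0d] = b6 e1 b6 62

D0: mem[0x0e..0x13] <- [62 7e fb af 3b e1]
D1: mem[0x0f..0x11] <- [b7 b6 62]
D2: mem[0x0c..0x12] <- [c5 a6 8c 4c b7 b6 62]
D3: mem[0x0b..0x0d] <- [b7 b6 62]
D4: mem[0x07..0x09] <- [b7 b6 62]
query mem[0x08]=0xb6, mem[0x13]=0xe1, mem[0x11]=0xb6, mem[0x0d]=0x62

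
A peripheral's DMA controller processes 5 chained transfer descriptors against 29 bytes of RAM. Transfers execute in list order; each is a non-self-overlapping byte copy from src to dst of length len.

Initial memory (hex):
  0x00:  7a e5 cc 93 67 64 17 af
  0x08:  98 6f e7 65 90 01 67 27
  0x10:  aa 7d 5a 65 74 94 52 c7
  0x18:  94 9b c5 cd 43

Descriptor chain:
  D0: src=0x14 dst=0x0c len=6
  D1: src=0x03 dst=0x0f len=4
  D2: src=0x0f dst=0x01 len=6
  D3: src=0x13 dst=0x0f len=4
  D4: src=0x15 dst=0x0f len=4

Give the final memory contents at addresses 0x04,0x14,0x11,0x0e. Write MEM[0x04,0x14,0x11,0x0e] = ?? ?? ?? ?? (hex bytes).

MEM[0x04,0x14,0x11,0x0e] = 17 74 c7 52

D0: mem[0x0c..0x11] <- [74 94 52 c7 94 9b]
D1: mem[0x0f..0x12] <- [93 67 64 17]
D2: mem[0x01..0x06] <- [93 67 64 17 65 74]
D3: mem[0x0f..0x12] <- [65 74 94 52]
D4: mem[0x0f..0x12] <- [94 52 c7 94]
query mem[0x04]=0x17, mem[0x14]=0x74, mem[0x11]=0xc7, mem[0x0e]=0x52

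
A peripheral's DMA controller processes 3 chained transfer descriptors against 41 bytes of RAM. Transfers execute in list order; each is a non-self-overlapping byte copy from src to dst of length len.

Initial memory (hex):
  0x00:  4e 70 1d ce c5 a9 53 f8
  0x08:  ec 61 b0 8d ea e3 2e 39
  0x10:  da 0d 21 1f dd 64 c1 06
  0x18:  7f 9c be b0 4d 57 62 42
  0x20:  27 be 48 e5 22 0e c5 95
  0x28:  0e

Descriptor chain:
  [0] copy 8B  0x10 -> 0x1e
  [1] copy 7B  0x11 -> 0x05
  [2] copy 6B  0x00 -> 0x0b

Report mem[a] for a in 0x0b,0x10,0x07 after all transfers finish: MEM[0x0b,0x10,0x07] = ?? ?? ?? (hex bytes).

#0 dst[0x1e+8] := {0xda,0x0d,0x21,0x1f,0xdd,0x64,0xc1,0x06}
#1 dst[0x05+7] := {0x0d,0x21,0x1f,0xdd,0x64,0xc1,0x06}
#2 dst[0x0b+6] := {0x4e,0x70,0x1d,0xce,0xc5,0x0d}
query mem[0x0b]=0x4e, mem[0x10]=0x0d, mem[0x07]=0x1f

MEM[0x0b,0x10,0x07] = 4e 0d 1f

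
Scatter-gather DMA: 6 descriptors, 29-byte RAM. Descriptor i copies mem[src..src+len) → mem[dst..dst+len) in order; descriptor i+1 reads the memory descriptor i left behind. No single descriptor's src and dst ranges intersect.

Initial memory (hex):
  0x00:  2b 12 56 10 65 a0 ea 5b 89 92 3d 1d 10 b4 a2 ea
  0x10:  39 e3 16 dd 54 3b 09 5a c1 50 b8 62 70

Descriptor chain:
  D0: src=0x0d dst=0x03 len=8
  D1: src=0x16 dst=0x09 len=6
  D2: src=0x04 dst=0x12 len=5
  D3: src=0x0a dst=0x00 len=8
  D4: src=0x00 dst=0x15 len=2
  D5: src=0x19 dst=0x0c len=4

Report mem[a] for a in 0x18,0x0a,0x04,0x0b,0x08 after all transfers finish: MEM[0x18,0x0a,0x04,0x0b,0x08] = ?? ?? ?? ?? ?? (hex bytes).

D0: mem[0x03..0x0a] <- [b4 a2 ea 39 e3 16 dd 54]
D1: mem[0x09..0x0e] <- [09 5a c1 50 b8 62]
D2: mem[0x12..0x16] <- [a2 ea 39 e3 16]
D3: mem[0x00..0x07] <- [5a c1 50 b8 62 ea 39 e3]
D4: mem[0x15..0x16] <- [5a c1]
D5: mem[0x0c..0x0f] <- [50 b8 62 70]
query mem[0x18]=0xc1, mem[0x0a]=0x5a, mem[0x04]=0x62, mem[0x0b]=0xc1, mem[0x08]=0x16

MEM[0x18,0x0a,0x04,0x0b,0x08] = c1 5a 62 c1 16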